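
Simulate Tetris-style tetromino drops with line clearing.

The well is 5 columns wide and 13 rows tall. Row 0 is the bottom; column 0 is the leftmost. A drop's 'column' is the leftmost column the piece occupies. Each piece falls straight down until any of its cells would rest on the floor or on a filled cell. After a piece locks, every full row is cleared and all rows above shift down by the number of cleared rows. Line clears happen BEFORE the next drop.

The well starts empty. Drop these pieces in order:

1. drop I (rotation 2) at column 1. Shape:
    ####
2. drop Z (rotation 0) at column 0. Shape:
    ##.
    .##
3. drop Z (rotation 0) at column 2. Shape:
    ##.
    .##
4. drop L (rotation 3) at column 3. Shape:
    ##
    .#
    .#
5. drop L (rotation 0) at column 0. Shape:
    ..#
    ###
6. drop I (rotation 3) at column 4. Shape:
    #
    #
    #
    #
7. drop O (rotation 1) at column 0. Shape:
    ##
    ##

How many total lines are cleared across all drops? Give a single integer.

Drop 1: I rot2 at col 1 lands with bottom-row=0; cleared 0 line(s) (total 0); column heights now [0 1 1 1 1], max=1
Drop 2: Z rot0 at col 0 lands with bottom-row=1; cleared 0 line(s) (total 0); column heights now [3 3 2 1 1], max=3
Drop 3: Z rot0 at col 2 lands with bottom-row=1; cleared 0 line(s) (total 0); column heights now [3 3 3 3 2], max=3
Drop 4: L rot3 at col 3 lands with bottom-row=2; cleared 1 line(s) (total 1); column heights now [0 2 2 4 4], max=4
Drop 5: L rot0 at col 0 lands with bottom-row=2; cleared 0 line(s) (total 1); column heights now [3 3 4 4 4], max=4
Drop 6: I rot3 at col 4 lands with bottom-row=4; cleared 0 line(s) (total 1); column heights now [3 3 4 4 8], max=8
Drop 7: O rot1 at col 0 lands with bottom-row=3; cleared 1 line(s) (total 2); column heights now [4 4 3 2 7], max=7

Answer: 2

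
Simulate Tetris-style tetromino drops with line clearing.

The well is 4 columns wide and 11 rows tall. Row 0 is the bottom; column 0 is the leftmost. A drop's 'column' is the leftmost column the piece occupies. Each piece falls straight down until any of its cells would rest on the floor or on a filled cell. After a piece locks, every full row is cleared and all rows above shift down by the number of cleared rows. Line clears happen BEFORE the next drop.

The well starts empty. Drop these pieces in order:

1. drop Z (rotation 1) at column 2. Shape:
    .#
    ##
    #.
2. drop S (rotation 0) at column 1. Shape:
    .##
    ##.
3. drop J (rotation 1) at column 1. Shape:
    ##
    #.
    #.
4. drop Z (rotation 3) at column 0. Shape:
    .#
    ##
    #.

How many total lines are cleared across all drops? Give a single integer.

Answer: 0

Derivation:
Drop 1: Z rot1 at col 2 lands with bottom-row=0; cleared 0 line(s) (total 0); column heights now [0 0 2 3], max=3
Drop 2: S rot0 at col 1 lands with bottom-row=2; cleared 0 line(s) (total 0); column heights now [0 3 4 4], max=4
Drop 3: J rot1 at col 1 lands with bottom-row=3; cleared 0 line(s) (total 0); column heights now [0 6 6 4], max=6
Drop 4: Z rot3 at col 0 lands with bottom-row=5; cleared 0 line(s) (total 0); column heights now [7 8 6 4], max=8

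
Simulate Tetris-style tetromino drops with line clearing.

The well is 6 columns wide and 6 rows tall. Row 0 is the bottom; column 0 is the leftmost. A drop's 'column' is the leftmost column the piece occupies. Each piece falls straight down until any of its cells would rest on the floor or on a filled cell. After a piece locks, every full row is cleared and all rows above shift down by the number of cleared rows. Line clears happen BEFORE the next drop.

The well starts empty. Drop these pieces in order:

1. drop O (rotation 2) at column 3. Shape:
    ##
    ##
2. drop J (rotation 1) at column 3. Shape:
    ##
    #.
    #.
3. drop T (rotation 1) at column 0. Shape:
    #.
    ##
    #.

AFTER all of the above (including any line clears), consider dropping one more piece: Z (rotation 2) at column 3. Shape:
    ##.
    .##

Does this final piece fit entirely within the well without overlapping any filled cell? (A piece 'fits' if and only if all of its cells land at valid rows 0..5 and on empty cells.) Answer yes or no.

Answer: no

Derivation:
Drop 1: O rot2 at col 3 lands with bottom-row=0; cleared 0 line(s) (total 0); column heights now [0 0 0 2 2 0], max=2
Drop 2: J rot1 at col 3 lands with bottom-row=2; cleared 0 line(s) (total 0); column heights now [0 0 0 5 5 0], max=5
Drop 3: T rot1 at col 0 lands with bottom-row=0; cleared 0 line(s) (total 0); column heights now [3 2 0 5 5 0], max=5
Test piece Z rot2 at col 3 (width 3): heights before test = [3 2 0 5 5 0]; fits = False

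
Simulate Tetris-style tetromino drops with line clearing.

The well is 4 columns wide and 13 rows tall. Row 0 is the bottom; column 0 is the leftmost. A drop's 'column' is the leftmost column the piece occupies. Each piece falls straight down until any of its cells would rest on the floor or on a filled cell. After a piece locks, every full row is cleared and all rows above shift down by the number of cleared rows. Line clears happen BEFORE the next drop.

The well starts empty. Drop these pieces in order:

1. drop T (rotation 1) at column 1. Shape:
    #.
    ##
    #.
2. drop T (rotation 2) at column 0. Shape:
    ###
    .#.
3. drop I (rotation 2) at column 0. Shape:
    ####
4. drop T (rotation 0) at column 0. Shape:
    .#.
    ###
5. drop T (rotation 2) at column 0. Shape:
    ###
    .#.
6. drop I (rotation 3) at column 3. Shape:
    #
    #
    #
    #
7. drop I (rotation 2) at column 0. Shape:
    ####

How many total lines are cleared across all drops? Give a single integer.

Drop 1: T rot1 at col 1 lands with bottom-row=0; cleared 0 line(s) (total 0); column heights now [0 3 2 0], max=3
Drop 2: T rot2 at col 0 lands with bottom-row=3; cleared 0 line(s) (total 0); column heights now [5 5 5 0], max=5
Drop 3: I rot2 at col 0 lands with bottom-row=5; cleared 1 line(s) (total 1); column heights now [5 5 5 0], max=5
Drop 4: T rot0 at col 0 lands with bottom-row=5; cleared 0 line(s) (total 1); column heights now [6 7 6 0], max=7
Drop 5: T rot2 at col 0 lands with bottom-row=7; cleared 0 line(s) (total 1); column heights now [9 9 9 0], max=9
Drop 6: I rot3 at col 3 lands with bottom-row=0; cleared 0 line(s) (total 1); column heights now [9 9 9 4], max=9
Drop 7: I rot2 at col 0 lands with bottom-row=9; cleared 1 line(s) (total 2); column heights now [9 9 9 4], max=9

Answer: 2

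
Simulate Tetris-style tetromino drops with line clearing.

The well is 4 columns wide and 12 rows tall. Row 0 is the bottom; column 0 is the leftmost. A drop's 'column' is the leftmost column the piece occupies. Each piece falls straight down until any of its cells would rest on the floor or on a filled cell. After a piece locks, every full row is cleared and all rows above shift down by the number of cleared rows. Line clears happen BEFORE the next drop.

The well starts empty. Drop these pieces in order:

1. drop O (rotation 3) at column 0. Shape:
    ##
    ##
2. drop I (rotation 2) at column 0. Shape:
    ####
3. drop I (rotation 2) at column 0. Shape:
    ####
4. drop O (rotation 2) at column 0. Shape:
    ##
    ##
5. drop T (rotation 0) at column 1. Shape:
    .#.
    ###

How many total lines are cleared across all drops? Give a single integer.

Answer: 2

Derivation:
Drop 1: O rot3 at col 0 lands with bottom-row=0; cleared 0 line(s) (total 0); column heights now [2 2 0 0], max=2
Drop 2: I rot2 at col 0 lands with bottom-row=2; cleared 1 line(s) (total 1); column heights now [2 2 0 0], max=2
Drop 3: I rot2 at col 0 lands with bottom-row=2; cleared 1 line(s) (total 2); column heights now [2 2 0 0], max=2
Drop 4: O rot2 at col 0 lands with bottom-row=2; cleared 0 line(s) (total 2); column heights now [4 4 0 0], max=4
Drop 5: T rot0 at col 1 lands with bottom-row=4; cleared 0 line(s) (total 2); column heights now [4 5 6 5], max=6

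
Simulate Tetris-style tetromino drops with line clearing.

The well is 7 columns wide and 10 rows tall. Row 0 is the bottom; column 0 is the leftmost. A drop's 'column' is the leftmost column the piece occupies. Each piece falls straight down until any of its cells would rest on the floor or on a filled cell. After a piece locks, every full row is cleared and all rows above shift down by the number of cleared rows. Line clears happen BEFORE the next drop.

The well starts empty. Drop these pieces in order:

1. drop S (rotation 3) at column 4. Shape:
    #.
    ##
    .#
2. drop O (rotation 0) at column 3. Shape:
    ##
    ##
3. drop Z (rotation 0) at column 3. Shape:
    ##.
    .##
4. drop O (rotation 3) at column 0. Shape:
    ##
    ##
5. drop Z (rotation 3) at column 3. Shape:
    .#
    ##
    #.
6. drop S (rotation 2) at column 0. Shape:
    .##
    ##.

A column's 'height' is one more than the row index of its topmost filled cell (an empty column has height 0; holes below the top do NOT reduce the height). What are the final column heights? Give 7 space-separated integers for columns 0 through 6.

Answer: 3 4 4 9 10 6 0

Derivation:
Drop 1: S rot3 at col 4 lands with bottom-row=0; cleared 0 line(s) (total 0); column heights now [0 0 0 0 3 2 0], max=3
Drop 2: O rot0 at col 3 lands with bottom-row=3; cleared 0 line(s) (total 0); column heights now [0 0 0 5 5 2 0], max=5
Drop 3: Z rot0 at col 3 lands with bottom-row=5; cleared 0 line(s) (total 0); column heights now [0 0 0 7 7 6 0], max=7
Drop 4: O rot3 at col 0 lands with bottom-row=0; cleared 0 line(s) (total 0); column heights now [2 2 0 7 7 6 0], max=7
Drop 5: Z rot3 at col 3 lands with bottom-row=7; cleared 0 line(s) (total 0); column heights now [2 2 0 9 10 6 0], max=10
Drop 6: S rot2 at col 0 lands with bottom-row=2; cleared 0 line(s) (total 0); column heights now [3 4 4 9 10 6 0], max=10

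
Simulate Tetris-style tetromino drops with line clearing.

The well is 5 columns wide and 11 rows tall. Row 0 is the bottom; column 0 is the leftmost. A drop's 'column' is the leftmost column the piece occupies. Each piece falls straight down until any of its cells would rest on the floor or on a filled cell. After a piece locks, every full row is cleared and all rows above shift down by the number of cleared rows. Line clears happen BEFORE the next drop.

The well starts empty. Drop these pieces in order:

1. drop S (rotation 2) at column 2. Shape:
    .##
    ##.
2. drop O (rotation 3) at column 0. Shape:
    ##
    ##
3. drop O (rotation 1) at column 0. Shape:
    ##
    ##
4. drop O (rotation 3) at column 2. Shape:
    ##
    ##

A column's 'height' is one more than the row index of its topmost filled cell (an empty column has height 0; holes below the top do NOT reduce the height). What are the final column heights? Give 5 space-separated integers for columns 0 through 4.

Answer: 4 4 4 4 2

Derivation:
Drop 1: S rot2 at col 2 lands with bottom-row=0; cleared 0 line(s) (total 0); column heights now [0 0 1 2 2], max=2
Drop 2: O rot3 at col 0 lands with bottom-row=0; cleared 0 line(s) (total 0); column heights now [2 2 1 2 2], max=2
Drop 3: O rot1 at col 0 lands with bottom-row=2; cleared 0 line(s) (total 0); column heights now [4 4 1 2 2], max=4
Drop 4: O rot3 at col 2 lands with bottom-row=2; cleared 0 line(s) (total 0); column heights now [4 4 4 4 2], max=4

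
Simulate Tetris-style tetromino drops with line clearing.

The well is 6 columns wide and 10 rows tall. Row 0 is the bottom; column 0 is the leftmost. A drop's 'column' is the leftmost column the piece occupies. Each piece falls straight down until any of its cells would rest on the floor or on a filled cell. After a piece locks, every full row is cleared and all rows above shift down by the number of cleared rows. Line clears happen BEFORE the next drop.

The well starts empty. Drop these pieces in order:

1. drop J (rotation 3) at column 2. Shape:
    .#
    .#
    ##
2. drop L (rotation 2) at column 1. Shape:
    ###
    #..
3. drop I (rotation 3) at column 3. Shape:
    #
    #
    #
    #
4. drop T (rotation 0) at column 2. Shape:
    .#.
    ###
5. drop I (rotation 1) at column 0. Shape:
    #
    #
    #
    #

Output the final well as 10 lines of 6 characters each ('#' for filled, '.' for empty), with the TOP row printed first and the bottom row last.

Drop 1: J rot3 at col 2 lands with bottom-row=0; cleared 0 line(s) (total 0); column heights now [0 0 1 3 0 0], max=3
Drop 2: L rot2 at col 1 lands with bottom-row=2; cleared 0 line(s) (total 0); column heights now [0 4 4 4 0 0], max=4
Drop 3: I rot3 at col 3 lands with bottom-row=4; cleared 0 line(s) (total 0); column heights now [0 4 4 8 0 0], max=8
Drop 4: T rot0 at col 2 lands with bottom-row=8; cleared 0 line(s) (total 0); column heights now [0 4 9 10 9 0], max=10
Drop 5: I rot1 at col 0 lands with bottom-row=0; cleared 0 line(s) (total 0); column heights now [4 4 9 10 9 0], max=10

Answer: ...#..
..###.
...#..
...#..
...#..
...#..
####..
##.#..
#..#..
#.##..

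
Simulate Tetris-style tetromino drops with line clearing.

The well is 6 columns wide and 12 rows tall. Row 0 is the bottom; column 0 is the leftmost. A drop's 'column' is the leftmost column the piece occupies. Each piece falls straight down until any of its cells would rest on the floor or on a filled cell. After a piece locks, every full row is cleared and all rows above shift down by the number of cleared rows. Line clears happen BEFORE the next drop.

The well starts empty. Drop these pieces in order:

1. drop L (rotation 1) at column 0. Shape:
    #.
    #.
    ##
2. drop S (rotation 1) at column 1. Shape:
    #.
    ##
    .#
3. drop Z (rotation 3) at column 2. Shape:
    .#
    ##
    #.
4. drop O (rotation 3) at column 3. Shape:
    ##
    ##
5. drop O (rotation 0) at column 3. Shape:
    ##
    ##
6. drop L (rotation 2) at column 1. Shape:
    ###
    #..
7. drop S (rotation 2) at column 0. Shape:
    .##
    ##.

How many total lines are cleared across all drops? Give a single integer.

Drop 1: L rot1 at col 0 lands with bottom-row=0; cleared 0 line(s) (total 0); column heights now [3 1 0 0 0 0], max=3
Drop 2: S rot1 at col 1 lands with bottom-row=0; cleared 0 line(s) (total 0); column heights now [3 3 2 0 0 0], max=3
Drop 3: Z rot3 at col 2 lands with bottom-row=2; cleared 0 line(s) (total 0); column heights now [3 3 4 5 0 0], max=5
Drop 4: O rot3 at col 3 lands with bottom-row=5; cleared 0 line(s) (total 0); column heights now [3 3 4 7 7 0], max=7
Drop 5: O rot0 at col 3 lands with bottom-row=7; cleared 0 line(s) (total 0); column heights now [3 3 4 9 9 0], max=9
Drop 6: L rot2 at col 1 lands with bottom-row=8; cleared 0 line(s) (total 0); column heights now [3 10 10 10 9 0], max=10
Drop 7: S rot2 at col 0 lands with bottom-row=10; cleared 0 line(s) (total 0); column heights now [11 12 12 10 9 0], max=12

Answer: 0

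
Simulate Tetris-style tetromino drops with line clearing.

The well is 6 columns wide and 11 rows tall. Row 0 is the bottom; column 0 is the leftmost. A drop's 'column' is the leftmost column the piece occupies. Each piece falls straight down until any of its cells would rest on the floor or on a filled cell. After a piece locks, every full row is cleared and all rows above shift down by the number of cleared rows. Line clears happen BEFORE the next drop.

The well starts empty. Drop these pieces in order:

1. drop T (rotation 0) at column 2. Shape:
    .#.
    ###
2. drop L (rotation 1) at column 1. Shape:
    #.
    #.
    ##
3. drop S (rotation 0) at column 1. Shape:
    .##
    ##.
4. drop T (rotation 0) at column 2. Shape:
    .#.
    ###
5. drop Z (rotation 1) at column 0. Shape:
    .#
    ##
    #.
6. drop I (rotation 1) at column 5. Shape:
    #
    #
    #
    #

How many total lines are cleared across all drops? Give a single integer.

Answer: 0

Derivation:
Drop 1: T rot0 at col 2 lands with bottom-row=0; cleared 0 line(s) (total 0); column heights now [0 0 1 2 1 0], max=2
Drop 2: L rot1 at col 1 lands with bottom-row=1; cleared 0 line(s) (total 0); column heights now [0 4 2 2 1 0], max=4
Drop 3: S rot0 at col 1 lands with bottom-row=4; cleared 0 line(s) (total 0); column heights now [0 5 6 6 1 0], max=6
Drop 4: T rot0 at col 2 lands with bottom-row=6; cleared 0 line(s) (total 0); column heights now [0 5 7 8 7 0], max=8
Drop 5: Z rot1 at col 0 lands with bottom-row=4; cleared 0 line(s) (total 0); column heights now [6 7 7 8 7 0], max=8
Drop 6: I rot1 at col 5 lands with bottom-row=0; cleared 0 line(s) (total 0); column heights now [6 7 7 8 7 4], max=8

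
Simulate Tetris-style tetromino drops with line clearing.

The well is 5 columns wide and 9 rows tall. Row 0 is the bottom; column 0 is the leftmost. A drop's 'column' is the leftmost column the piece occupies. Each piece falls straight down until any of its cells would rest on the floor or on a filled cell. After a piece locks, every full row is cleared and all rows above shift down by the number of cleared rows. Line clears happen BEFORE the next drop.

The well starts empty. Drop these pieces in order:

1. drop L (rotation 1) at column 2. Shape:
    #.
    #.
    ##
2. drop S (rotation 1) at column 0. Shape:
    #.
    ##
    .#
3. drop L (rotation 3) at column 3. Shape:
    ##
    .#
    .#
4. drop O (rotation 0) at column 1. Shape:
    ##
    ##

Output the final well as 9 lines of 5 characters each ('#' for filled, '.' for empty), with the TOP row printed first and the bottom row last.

Drop 1: L rot1 at col 2 lands with bottom-row=0; cleared 0 line(s) (total 0); column heights now [0 0 3 1 0], max=3
Drop 2: S rot1 at col 0 lands with bottom-row=0; cleared 0 line(s) (total 0); column heights now [3 2 3 1 0], max=3
Drop 3: L rot3 at col 3 lands with bottom-row=0; cleared 0 line(s) (total 0); column heights now [3 2 3 3 3], max=3
Drop 4: O rot0 at col 1 lands with bottom-row=3; cleared 0 line(s) (total 0); column heights now [3 5 5 3 3], max=5

Answer: .....
.....
.....
.....
.##..
.##..
#.###
###.#
.####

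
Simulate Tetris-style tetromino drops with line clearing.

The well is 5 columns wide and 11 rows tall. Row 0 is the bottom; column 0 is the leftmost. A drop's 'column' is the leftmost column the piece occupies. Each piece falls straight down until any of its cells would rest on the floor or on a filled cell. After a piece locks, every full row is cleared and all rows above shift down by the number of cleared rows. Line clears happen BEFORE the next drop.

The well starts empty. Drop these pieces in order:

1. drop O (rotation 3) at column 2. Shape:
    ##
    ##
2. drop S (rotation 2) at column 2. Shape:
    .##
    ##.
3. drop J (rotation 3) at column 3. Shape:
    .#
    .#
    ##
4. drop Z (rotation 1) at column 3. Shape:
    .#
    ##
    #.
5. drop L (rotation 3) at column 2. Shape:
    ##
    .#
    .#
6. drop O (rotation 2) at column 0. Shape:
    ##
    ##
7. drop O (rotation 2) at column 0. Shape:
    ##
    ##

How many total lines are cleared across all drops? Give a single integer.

Answer: 0

Derivation:
Drop 1: O rot3 at col 2 lands with bottom-row=0; cleared 0 line(s) (total 0); column heights now [0 0 2 2 0], max=2
Drop 2: S rot2 at col 2 lands with bottom-row=2; cleared 0 line(s) (total 0); column heights now [0 0 3 4 4], max=4
Drop 3: J rot3 at col 3 lands with bottom-row=4; cleared 0 line(s) (total 0); column heights now [0 0 3 5 7], max=7
Drop 4: Z rot1 at col 3 lands with bottom-row=6; cleared 0 line(s) (total 0); column heights now [0 0 3 8 9], max=9
Drop 5: L rot3 at col 2 lands with bottom-row=8; cleared 0 line(s) (total 0); column heights now [0 0 11 11 9], max=11
Drop 6: O rot2 at col 0 lands with bottom-row=0; cleared 0 line(s) (total 0); column heights now [2 2 11 11 9], max=11
Drop 7: O rot2 at col 0 lands with bottom-row=2; cleared 0 line(s) (total 0); column heights now [4 4 11 11 9], max=11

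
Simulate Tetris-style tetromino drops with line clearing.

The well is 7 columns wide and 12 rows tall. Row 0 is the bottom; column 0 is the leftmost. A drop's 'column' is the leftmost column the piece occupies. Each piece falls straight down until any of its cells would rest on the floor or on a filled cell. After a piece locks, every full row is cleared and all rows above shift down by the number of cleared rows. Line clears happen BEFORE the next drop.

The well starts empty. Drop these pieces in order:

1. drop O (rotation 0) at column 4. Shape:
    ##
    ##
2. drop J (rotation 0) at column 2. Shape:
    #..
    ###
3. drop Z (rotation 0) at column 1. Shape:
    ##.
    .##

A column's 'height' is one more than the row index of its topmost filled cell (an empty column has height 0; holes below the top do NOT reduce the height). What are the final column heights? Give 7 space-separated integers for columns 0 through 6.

Drop 1: O rot0 at col 4 lands with bottom-row=0; cleared 0 line(s) (total 0); column heights now [0 0 0 0 2 2 0], max=2
Drop 2: J rot0 at col 2 lands with bottom-row=2; cleared 0 line(s) (total 0); column heights now [0 0 4 3 3 2 0], max=4
Drop 3: Z rot0 at col 1 lands with bottom-row=4; cleared 0 line(s) (total 0); column heights now [0 6 6 5 3 2 0], max=6

Answer: 0 6 6 5 3 2 0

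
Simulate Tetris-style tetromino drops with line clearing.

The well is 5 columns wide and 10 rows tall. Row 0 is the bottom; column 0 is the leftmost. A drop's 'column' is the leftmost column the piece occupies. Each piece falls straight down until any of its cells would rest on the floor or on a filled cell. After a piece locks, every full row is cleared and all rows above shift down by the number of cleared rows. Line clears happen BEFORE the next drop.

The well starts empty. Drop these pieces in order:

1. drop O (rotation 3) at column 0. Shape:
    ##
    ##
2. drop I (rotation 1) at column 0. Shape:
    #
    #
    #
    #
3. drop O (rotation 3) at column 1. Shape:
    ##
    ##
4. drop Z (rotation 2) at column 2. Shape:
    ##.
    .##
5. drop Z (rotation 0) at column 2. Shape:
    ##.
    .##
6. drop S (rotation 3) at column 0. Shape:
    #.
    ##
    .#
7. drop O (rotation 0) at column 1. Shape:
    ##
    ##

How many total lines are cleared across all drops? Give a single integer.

Answer: 1

Derivation:
Drop 1: O rot3 at col 0 lands with bottom-row=0; cleared 0 line(s) (total 0); column heights now [2 2 0 0 0], max=2
Drop 2: I rot1 at col 0 lands with bottom-row=2; cleared 0 line(s) (total 0); column heights now [6 2 0 0 0], max=6
Drop 3: O rot3 at col 1 lands with bottom-row=2; cleared 0 line(s) (total 0); column heights now [6 4 4 0 0], max=6
Drop 4: Z rot2 at col 2 lands with bottom-row=3; cleared 1 line(s) (total 1); column heights now [5 3 4 4 0], max=5
Drop 5: Z rot0 at col 2 lands with bottom-row=4; cleared 0 line(s) (total 1); column heights now [5 3 6 6 5], max=6
Drop 6: S rot3 at col 0 lands with bottom-row=4; cleared 0 line(s) (total 1); column heights now [7 6 6 6 5], max=7
Drop 7: O rot0 at col 1 lands with bottom-row=6; cleared 0 line(s) (total 1); column heights now [7 8 8 6 5], max=8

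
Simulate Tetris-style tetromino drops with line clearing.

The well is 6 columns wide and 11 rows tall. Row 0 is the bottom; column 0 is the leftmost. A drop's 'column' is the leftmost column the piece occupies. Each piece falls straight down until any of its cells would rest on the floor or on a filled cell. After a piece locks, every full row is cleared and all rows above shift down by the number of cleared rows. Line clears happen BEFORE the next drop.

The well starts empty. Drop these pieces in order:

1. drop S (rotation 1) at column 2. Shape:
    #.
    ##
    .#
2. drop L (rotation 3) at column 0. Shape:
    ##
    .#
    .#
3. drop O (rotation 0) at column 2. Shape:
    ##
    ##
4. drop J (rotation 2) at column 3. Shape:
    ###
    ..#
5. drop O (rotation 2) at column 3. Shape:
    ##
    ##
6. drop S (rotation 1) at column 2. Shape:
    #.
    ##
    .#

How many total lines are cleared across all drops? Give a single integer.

Answer: 0

Derivation:
Drop 1: S rot1 at col 2 lands with bottom-row=0; cleared 0 line(s) (total 0); column heights now [0 0 3 2 0 0], max=3
Drop 2: L rot3 at col 0 lands with bottom-row=0; cleared 0 line(s) (total 0); column heights now [3 3 3 2 0 0], max=3
Drop 3: O rot0 at col 2 lands with bottom-row=3; cleared 0 line(s) (total 0); column heights now [3 3 5 5 0 0], max=5
Drop 4: J rot2 at col 3 lands with bottom-row=4; cleared 0 line(s) (total 0); column heights now [3 3 5 6 6 6], max=6
Drop 5: O rot2 at col 3 lands with bottom-row=6; cleared 0 line(s) (total 0); column heights now [3 3 5 8 8 6], max=8
Drop 6: S rot1 at col 2 lands with bottom-row=8; cleared 0 line(s) (total 0); column heights now [3 3 11 10 8 6], max=11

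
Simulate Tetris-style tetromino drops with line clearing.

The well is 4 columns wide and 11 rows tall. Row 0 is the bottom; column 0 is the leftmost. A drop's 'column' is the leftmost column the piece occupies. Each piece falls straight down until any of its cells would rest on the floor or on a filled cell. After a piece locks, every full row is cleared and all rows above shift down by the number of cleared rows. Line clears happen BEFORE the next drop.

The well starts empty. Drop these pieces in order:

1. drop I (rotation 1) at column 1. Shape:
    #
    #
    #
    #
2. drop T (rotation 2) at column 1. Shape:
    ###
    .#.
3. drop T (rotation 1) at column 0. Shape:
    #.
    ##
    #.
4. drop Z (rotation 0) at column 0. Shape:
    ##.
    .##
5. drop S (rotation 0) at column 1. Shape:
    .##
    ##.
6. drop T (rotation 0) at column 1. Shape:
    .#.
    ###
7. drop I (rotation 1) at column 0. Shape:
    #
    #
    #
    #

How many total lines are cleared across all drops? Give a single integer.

Drop 1: I rot1 at col 1 lands with bottom-row=0; cleared 0 line(s) (total 0); column heights now [0 4 0 0], max=4
Drop 2: T rot2 at col 1 lands with bottom-row=3; cleared 0 line(s) (total 0); column heights now [0 5 5 5], max=5
Drop 3: T rot1 at col 0 lands with bottom-row=4; cleared 1 line(s) (total 1); column heights now [6 5 4 0], max=6
Drop 4: Z rot0 at col 0 lands with bottom-row=5; cleared 0 line(s) (total 1); column heights now [7 7 6 0], max=7
Drop 5: S rot0 at col 1 lands with bottom-row=7; cleared 0 line(s) (total 1); column heights now [7 8 9 9], max=9
Drop 6: T rot0 at col 1 lands with bottom-row=9; cleared 0 line(s) (total 1); column heights now [7 10 11 10], max=11
Drop 7: I rot1 at col 0 lands with bottom-row=7; cleared 1 line(s) (total 2); column heights now [10 8 10 9], max=10

Answer: 2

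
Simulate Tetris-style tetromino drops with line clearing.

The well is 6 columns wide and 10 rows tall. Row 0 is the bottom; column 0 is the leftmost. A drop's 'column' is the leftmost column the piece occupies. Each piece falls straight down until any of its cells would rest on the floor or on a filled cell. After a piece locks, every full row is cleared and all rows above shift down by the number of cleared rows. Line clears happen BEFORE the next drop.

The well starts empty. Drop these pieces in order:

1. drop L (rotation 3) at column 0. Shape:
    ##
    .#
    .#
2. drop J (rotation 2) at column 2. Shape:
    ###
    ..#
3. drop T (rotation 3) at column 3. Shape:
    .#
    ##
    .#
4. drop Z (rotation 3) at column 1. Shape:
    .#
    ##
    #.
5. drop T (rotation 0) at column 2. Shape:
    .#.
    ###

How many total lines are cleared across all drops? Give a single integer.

Answer: 0

Derivation:
Drop 1: L rot3 at col 0 lands with bottom-row=0; cleared 0 line(s) (total 0); column heights now [3 3 0 0 0 0], max=3
Drop 2: J rot2 at col 2 lands with bottom-row=0; cleared 0 line(s) (total 0); column heights now [3 3 2 2 2 0], max=3
Drop 3: T rot3 at col 3 lands with bottom-row=2; cleared 0 line(s) (total 0); column heights now [3 3 2 4 5 0], max=5
Drop 4: Z rot3 at col 1 lands with bottom-row=3; cleared 0 line(s) (total 0); column heights now [3 5 6 4 5 0], max=6
Drop 5: T rot0 at col 2 lands with bottom-row=6; cleared 0 line(s) (total 0); column heights now [3 5 7 8 7 0], max=8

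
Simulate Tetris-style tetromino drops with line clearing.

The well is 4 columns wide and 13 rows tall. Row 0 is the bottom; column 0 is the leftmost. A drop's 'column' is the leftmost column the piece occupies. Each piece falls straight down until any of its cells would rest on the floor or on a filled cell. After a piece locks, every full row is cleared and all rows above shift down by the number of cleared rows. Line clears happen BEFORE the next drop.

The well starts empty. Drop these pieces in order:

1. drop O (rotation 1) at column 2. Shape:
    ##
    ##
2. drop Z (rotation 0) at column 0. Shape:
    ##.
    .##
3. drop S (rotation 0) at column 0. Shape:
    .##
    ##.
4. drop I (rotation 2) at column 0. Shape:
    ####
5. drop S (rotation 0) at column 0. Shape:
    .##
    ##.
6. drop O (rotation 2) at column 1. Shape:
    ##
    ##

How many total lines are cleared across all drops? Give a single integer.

Answer: 1

Derivation:
Drop 1: O rot1 at col 2 lands with bottom-row=0; cleared 0 line(s) (total 0); column heights now [0 0 2 2], max=2
Drop 2: Z rot0 at col 0 lands with bottom-row=2; cleared 0 line(s) (total 0); column heights now [4 4 3 2], max=4
Drop 3: S rot0 at col 0 lands with bottom-row=4; cleared 0 line(s) (total 0); column heights now [5 6 6 2], max=6
Drop 4: I rot2 at col 0 lands with bottom-row=6; cleared 1 line(s) (total 1); column heights now [5 6 6 2], max=6
Drop 5: S rot0 at col 0 lands with bottom-row=6; cleared 0 line(s) (total 1); column heights now [7 8 8 2], max=8
Drop 6: O rot2 at col 1 lands with bottom-row=8; cleared 0 line(s) (total 1); column heights now [7 10 10 2], max=10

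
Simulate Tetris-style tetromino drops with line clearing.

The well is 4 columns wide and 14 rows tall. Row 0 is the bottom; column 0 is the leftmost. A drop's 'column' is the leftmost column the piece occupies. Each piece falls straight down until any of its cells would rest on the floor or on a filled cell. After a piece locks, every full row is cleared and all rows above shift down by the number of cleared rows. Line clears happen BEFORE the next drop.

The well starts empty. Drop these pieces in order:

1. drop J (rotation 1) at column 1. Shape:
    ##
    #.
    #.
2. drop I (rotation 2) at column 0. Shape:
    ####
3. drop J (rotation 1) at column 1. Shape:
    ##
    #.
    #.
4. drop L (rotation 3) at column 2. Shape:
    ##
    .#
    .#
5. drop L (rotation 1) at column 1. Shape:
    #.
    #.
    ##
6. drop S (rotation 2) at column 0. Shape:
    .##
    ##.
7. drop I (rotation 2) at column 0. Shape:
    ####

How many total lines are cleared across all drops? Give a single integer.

Answer: 2

Derivation:
Drop 1: J rot1 at col 1 lands with bottom-row=0; cleared 0 line(s) (total 0); column heights now [0 3 3 0], max=3
Drop 2: I rot2 at col 0 lands with bottom-row=3; cleared 1 line(s) (total 1); column heights now [0 3 3 0], max=3
Drop 3: J rot1 at col 1 lands with bottom-row=3; cleared 0 line(s) (total 1); column heights now [0 6 6 0], max=6
Drop 4: L rot3 at col 2 lands with bottom-row=4; cleared 0 line(s) (total 1); column heights now [0 6 7 7], max=7
Drop 5: L rot1 at col 1 lands with bottom-row=7; cleared 0 line(s) (total 1); column heights now [0 10 8 7], max=10
Drop 6: S rot2 at col 0 lands with bottom-row=10; cleared 0 line(s) (total 1); column heights now [11 12 12 7], max=12
Drop 7: I rot2 at col 0 lands with bottom-row=12; cleared 1 line(s) (total 2); column heights now [11 12 12 7], max=12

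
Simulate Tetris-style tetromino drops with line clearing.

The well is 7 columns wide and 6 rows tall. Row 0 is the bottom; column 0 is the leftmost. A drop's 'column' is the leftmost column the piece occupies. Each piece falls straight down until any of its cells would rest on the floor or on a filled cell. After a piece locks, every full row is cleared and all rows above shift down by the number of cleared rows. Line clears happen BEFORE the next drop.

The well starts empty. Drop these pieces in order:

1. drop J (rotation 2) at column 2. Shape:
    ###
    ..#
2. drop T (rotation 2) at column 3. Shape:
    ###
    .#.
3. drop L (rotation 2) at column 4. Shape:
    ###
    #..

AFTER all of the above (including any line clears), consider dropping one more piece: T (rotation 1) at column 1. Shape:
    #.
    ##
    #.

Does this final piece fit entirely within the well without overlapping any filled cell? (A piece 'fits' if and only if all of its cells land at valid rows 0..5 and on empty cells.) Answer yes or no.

Answer: yes

Derivation:
Drop 1: J rot2 at col 2 lands with bottom-row=0; cleared 0 line(s) (total 0); column heights now [0 0 2 2 2 0 0], max=2
Drop 2: T rot2 at col 3 lands with bottom-row=2; cleared 0 line(s) (total 0); column heights now [0 0 2 4 4 4 0], max=4
Drop 3: L rot2 at col 4 lands with bottom-row=4; cleared 0 line(s) (total 0); column heights now [0 0 2 4 6 6 6], max=6
Test piece T rot1 at col 1 (width 2): heights before test = [0 0 2 4 6 6 6]; fits = True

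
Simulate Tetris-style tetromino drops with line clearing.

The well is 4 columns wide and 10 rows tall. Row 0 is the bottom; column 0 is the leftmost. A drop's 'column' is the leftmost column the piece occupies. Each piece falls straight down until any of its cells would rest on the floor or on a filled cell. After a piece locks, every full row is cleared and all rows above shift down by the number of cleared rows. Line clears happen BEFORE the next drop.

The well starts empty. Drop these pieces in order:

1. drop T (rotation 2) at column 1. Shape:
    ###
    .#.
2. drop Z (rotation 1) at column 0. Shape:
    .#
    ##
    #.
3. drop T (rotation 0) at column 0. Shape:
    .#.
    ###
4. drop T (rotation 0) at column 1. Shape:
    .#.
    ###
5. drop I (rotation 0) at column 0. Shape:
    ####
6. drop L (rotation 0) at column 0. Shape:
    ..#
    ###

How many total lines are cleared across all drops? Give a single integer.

Answer: 2

Derivation:
Drop 1: T rot2 at col 1 lands with bottom-row=0; cleared 0 line(s) (total 0); column heights now [0 2 2 2], max=2
Drop 2: Z rot1 at col 0 lands with bottom-row=1; cleared 1 line(s) (total 1); column heights now [2 3 1 0], max=3
Drop 3: T rot0 at col 0 lands with bottom-row=3; cleared 0 line(s) (total 1); column heights now [4 5 4 0], max=5
Drop 4: T rot0 at col 1 lands with bottom-row=5; cleared 0 line(s) (total 1); column heights now [4 6 7 6], max=7
Drop 5: I rot0 at col 0 lands with bottom-row=7; cleared 1 line(s) (total 2); column heights now [4 6 7 6], max=7
Drop 6: L rot0 at col 0 lands with bottom-row=7; cleared 0 line(s) (total 2); column heights now [8 8 9 6], max=9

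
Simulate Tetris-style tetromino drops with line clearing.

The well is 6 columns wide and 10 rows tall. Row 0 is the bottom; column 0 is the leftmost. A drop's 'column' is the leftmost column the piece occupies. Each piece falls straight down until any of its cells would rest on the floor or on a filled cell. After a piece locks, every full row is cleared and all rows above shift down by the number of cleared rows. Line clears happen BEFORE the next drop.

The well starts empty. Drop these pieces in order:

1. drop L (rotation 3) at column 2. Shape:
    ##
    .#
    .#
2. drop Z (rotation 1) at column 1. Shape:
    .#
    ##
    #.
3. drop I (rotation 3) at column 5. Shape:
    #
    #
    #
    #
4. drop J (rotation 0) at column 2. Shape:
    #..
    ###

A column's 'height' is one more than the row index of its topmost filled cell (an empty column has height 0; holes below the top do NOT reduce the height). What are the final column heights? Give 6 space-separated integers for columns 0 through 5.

Answer: 0 4 7 6 6 4

Derivation:
Drop 1: L rot3 at col 2 lands with bottom-row=0; cleared 0 line(s) (total 0); column heights now [0 0 3 3 0 0], max=3
Drop 2: Z rot1 at col 1 lands with bottom-row=2; cleared 0 line(s) (total 0); column heights now [0 4 5 3 0 0], max=5
Drop 3: I rot3 at col 5 lands with bottom-row=0; cleared 0 line(s) (total 0); column heights now [0 4 5 3 0 4], max=5
Drop 4: J rot0 at col 2 lands with bottom-row=5; cleared 0 line(s) (total 0); column heights now [0 4 7 6 6 4], max=7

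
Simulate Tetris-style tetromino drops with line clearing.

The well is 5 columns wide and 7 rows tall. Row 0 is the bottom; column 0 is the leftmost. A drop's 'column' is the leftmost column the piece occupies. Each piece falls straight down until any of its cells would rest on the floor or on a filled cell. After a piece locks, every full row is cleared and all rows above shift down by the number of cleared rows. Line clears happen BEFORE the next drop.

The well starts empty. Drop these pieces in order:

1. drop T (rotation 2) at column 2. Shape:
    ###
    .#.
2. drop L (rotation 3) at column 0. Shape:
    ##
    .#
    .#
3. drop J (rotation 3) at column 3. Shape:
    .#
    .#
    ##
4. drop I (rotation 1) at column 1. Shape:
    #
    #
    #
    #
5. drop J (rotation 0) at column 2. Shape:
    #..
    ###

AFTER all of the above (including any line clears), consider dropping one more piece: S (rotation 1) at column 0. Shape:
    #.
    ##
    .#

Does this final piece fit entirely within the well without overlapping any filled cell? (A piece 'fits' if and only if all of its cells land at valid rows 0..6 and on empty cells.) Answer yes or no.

Answer: no

Derivation:
Drop 1: T rot2 at col 2 lands with bottom-row=0; cleared 0 line(s) (total 0); column heights now [0 0 2 2 2], max=2
Drop 2: L rot3 at col 0 lands with bottom-row=0; cleared 0 line(s) (total 0); column heights now [3 3 2 2 2], max=3
Drop 3: J rot3 at col 3 lands with bottom-row=2; cleared 0 line(s) (total 0); column heights now [3 3 2 3 5], max=5
Drop 4: I rot1 at col 1 lands with bottom-row=3; cleared 0 line(s) (total 0); column heights now [3 7 2 3 5], max=7
Drop 5: J rot0 at col 2 lands with bottom-row=5; cleared 0 line(s) (total 0); column heights now [3 7 7 6 6], max=7
Test piece S rot1 at col 0 (width 2): heights before test = [3 7 7 6 6]; fits = False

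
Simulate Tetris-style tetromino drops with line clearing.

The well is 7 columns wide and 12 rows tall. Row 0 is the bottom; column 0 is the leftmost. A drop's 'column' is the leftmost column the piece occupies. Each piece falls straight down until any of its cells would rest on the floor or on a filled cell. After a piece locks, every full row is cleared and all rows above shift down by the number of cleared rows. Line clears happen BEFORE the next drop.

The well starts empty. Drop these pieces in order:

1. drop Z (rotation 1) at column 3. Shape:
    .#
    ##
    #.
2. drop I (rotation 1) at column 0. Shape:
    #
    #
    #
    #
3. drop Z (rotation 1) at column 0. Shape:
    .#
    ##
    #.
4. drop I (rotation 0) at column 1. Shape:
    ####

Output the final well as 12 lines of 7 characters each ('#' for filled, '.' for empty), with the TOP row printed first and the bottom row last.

Answer: .......
.......
.......
.......
.####..
.#.....
##.....
#......
#......
#...#..
#..##..
#..#...

Derivation:
Drop 1: Z rot1 at col 3 lands with bottom-row=0; cleared 0 line(s) (total 0); column heights now [0 0 0 2 3 0 0], max=3
Drop 2: I rot1 at col 0 lands with bottom-row=0; cleared 0 line(s) (total 0); column heights now [4 0 0 2 3 0 0], max=4
Drop 3: Z rot1 at col 0 lands with bottom-row=4; cleared 0 line(s) (total 0); column heights now [6 7 0 2 3 0 0], max=7
Drop 4: I rot0 at col 1 lands with bottom-row=7; cleared 0 line(s) (total 0); column heights now [6 8 8 8 8 0 0], max=8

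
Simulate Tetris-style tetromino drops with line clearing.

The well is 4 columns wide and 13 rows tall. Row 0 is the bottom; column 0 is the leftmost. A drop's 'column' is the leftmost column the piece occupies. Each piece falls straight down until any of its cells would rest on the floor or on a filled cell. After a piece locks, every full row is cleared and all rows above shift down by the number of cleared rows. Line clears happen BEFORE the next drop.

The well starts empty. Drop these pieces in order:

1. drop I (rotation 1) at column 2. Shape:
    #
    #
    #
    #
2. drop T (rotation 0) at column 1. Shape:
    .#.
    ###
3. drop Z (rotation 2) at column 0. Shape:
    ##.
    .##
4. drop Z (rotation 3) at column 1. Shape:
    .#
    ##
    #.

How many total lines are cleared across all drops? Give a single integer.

Answer: 0

Derivation:
Drop 1: I rot1 at col 2 lands with bottom-row=0; cleared 0 line(s) (total 0); column heights now [0 0 4 0], max=4
Drop 2: T rot0 at col 1 lands with bottom-row=4; cleared 0 line(s) (total 0); column heights now [0 5 6 5], max=6
Drop 3: Z rot2 at col 0 lands with bottom-row=6; cleared 0 line(s) (total 0); column heights now [8 8 7 5], max=8
Drop 4: Z rot3 at col 1 lands with bottom-row=8; cleared 0 line(s) (total 0); column heights now [8 10 11 5], max=11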